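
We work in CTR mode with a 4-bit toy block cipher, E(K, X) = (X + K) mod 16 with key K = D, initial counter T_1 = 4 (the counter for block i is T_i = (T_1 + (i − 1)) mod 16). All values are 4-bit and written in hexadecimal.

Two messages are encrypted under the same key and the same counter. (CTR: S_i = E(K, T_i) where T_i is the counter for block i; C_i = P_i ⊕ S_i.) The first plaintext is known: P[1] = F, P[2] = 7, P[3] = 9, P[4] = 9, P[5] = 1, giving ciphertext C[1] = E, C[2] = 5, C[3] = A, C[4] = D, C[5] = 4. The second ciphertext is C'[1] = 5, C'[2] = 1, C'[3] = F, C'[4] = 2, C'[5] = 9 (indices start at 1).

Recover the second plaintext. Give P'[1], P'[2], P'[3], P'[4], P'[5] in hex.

P'[1] = 4, P'[2] = 3, P'[3] = C, P'[4] = 6, P'[5] = C

In CTR with a reused counter, both messages share the same keystream S_i, so C_i ⊕ C'_i = P_i ⊕ P'_i and thus P'_i = P_i ⊕ C_i ⊕ C'_i.
P'[1]: F ⊕ E ⊕ 5 = 4.
P'[2]: 7 ⊕ 5 ⊕ 1 = 3.
P'[3]: 9 ⊕ A ⊕ F = C.
P'[4]: 9 ⊕ D ⊕ 2 = 6.
P'[5]: 1 ⊕ 4 ⊕ 9 = C.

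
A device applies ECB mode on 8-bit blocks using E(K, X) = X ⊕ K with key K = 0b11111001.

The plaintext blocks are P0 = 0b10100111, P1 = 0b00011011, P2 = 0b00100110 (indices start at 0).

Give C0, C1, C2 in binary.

ECB encryption: C_i = E(K, P_i).
C0: E(K, 0b10100111) = 0b01011110.
C1: E(K, 0b00011011) = 0b11100010.
C2: E(K, 0b00100110) = 0b11011111.

C0 = 0b01011110, C1 = 0b11100010, C2 = 0b11011111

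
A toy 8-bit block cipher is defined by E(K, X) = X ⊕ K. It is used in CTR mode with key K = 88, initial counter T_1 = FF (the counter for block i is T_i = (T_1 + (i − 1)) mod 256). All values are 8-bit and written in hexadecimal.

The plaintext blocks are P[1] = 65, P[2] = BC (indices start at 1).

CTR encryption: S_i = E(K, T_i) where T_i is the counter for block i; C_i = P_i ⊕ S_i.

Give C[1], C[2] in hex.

C[1] = 12, C[2] = 34

C[1]: T = FF, S = E(K, T) = 77; 65 ⊕ 77 = 12.
C[2]: T = 00, S = E(K, T) = 88; BC ⊕ 88 = 34.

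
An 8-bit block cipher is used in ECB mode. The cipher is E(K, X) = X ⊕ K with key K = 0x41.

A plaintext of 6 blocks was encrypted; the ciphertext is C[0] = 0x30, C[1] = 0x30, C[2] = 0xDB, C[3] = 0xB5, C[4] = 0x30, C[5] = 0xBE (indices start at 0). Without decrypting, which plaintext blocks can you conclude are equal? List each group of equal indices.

ECB encrypts each block independently with the same key, so equal ciphertext blocks imply equal plaintext blocks.
C[0] = C[1] = C[4] = 0x30, so P[0] = P[1] = P[4].

P[0] = P[1] = P[4]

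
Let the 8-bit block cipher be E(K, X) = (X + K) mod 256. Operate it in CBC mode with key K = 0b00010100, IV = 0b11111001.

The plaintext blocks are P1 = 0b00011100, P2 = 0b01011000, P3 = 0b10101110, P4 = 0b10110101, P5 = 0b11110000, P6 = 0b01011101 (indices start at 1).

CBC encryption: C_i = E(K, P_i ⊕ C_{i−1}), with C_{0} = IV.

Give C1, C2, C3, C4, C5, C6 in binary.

C1: P1 ⊕ 0b11111001 = 0b11100101; E(K, 0b11100101) = 0b11111001.
C2: P2 ⊕ 0b11111001 = 0b10100001; E(K, 0b10100001) = 0b10110101.
C3: P3 ⊕ 0b10110101 = 0b00011011; E(K, 0b00011011) = 0b00101111.
C4: P4 ⊕ 0b00101111 = 0b10011010; E(K, 0b10011010) = 0b10101110.
C5: P5 ⊕ 0b10101110 = 0b01011110; E(K, 0b01011110) = 0b01110010.
C6: P6 ⊕ 0b01110010 = 0b00101111; E(K, 0b00101111) = 0b01000011.

C1 = 0b11111001, C2 = 0b10110101, C3 = 0b00101111, C4 = 0b10101110, C5 = 0b01110010, C6 = 0b01000011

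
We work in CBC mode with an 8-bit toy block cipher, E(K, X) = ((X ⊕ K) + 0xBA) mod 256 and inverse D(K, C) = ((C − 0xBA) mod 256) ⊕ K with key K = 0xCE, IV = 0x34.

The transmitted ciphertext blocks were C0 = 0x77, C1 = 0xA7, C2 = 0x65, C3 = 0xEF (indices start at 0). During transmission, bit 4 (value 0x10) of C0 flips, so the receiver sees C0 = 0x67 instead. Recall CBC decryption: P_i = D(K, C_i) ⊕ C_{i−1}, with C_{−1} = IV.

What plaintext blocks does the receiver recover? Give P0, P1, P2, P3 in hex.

Only C0 changed, to 0x67. In CBC, a change in C_i garbles P_i and flips the same bit in P_{i+1}. Decrypting the received ciphertext:
P0: D(K, 0x67) = 0x63; 0x63 ⊕ 0x34 = 0x57.
P1: D(K, 0xA7) = 0x23; 0x23 ⊕ 0x67 = 0x44.
P2: D(K, 0x65) = 0x65; 0x65 ⊕ 0xA7 = 0xC2.
P3: D(K, 0xEF) = 0xFB; 0xFB ⊕ 0x65 = 0x9E.
Blocks that differ from the original plaintext: P0, P1.

P0 = 0x57, P1 = 0x44, P2 = 0xC2, P3 = 0x9E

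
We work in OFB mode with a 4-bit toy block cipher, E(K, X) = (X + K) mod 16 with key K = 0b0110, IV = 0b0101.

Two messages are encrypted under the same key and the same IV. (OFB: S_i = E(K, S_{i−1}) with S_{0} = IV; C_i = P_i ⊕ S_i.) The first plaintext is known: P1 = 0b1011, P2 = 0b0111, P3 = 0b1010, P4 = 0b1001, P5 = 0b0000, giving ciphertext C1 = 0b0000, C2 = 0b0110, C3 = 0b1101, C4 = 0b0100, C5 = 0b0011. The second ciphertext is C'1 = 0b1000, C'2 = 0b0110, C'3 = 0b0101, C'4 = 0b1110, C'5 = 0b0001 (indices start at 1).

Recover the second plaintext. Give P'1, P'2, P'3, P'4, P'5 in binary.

P'1 = 0b0011, P'2 = 0b0111, P'3 = 0b0010, P'4 = 0b0011, P'5 = 0b0010

In OFB with a reused IV, both messages share the same keystream S_i, so C_i ⊕ C'_i = P_i ⊕ P'_i and thus P'_i = P_i ⊕ C_i ⊕ C'_i.
P'1: 0b1011 ⊕ 0b0000 ⊕ 0b1000 = 0b0011.
P'2: 0b0111 ⊕ 0b0110 ⊕ 0b0110 = 0b0111.
P'3: 0b1010 ⊕ 0b1101 ⊕ 0b0101 = 0b0010.
P'4: 0b1001 ⊕ 0b0100 ⊕ 0b1110 = 0b0011.
P'5: 0b0000 ⊕ 0b0011 ⊕ 0b0001 = 0b0010.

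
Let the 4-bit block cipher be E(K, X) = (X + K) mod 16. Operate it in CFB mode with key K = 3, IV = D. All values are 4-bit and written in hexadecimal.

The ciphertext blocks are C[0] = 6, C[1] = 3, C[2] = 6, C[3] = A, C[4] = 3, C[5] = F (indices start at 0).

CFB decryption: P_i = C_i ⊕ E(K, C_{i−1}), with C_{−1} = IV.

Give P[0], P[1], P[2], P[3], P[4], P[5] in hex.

P[0]: E(K, D) = 0; 6 ⊕ 0 = 6.
P[1]: E(K, 6) = 9; 3 ⊕ 9 = A.
P[2]: E(K, 3) = 6; 6 ⊕ 6 = 0.
P[3]: E(K, 6) = 9; A ⊕ 9 = 3.
P[4]: E(K, A) = D; 3 ⊕ D = E.
P[5]: E(K, 3) = 6; F ⊕ 6 = 9.

P[0] = 6, P[1] = A, P[2] = 0, P[3] = 3, P[4] = E, P[5] = 9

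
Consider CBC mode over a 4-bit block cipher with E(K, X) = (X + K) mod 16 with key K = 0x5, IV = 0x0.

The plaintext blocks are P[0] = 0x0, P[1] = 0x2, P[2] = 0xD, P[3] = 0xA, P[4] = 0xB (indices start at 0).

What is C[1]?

C[1] = 0xC

CBC encryption: C_i = E(K, P_i ⊕ C_{i−1}), with C_{−1} = IV.
C[0]: P[0] ⊕ 0x0 = 0x0; E(K, 0x0) = 0x5.
C[1]: P[1] ⊕ 0x5 = 0x7; E(K, 0x7) = 0xC.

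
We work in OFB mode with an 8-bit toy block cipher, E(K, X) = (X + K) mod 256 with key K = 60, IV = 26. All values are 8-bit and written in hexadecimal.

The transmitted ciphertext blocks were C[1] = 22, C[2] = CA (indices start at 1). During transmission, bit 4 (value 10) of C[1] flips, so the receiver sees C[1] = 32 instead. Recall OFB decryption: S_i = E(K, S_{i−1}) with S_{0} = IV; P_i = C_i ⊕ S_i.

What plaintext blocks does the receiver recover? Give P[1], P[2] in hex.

Only C[1] changed, to 32. In OFB, a change in C_i flips the same bit in P_i only; the keystream is unaffected. Decrypting the received ciphertext:
P[1]: S = E(K, 26) = 86; 32 ⊕ 86 = B4.
P[2]: S = E(K, 86) = E6; CA ⊕ E6 = 2C.
Blocks that differ from the original plaintext: P[1].

P[1] = B4, P[2] = 2C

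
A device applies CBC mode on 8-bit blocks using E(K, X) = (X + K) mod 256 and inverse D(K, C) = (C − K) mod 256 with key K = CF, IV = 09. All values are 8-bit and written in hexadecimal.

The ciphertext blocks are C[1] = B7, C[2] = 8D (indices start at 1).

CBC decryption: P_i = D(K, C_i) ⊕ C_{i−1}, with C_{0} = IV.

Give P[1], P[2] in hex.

P[1]: D(K, B7) = E8; E8 ⊕ 09 = E1.
P[2]: D(K, 8D) = BE; BE ⊕ B7 = 09.

P[1] = E1, P[2] = 09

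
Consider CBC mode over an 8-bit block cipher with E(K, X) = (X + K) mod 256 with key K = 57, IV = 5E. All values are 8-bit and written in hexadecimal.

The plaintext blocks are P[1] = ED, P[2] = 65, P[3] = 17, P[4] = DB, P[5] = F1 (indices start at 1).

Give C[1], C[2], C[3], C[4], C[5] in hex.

CBC encryption: C_i = E(K, P_i ⊕ C_{i−1}), with C_{0} = IV.
C[1]: P[1] ⊕ 5E = B3; E(K, B3) = 0A.
C[2]: P[2] ⊕ 0A = 6F; E(K, 6F) = C6.
C[3]: P[3] ⊕ C6 = D1; E(K, D1) = 28.
C[4]: P[4] ⊕ 28 = F3; E(K, F3) = 4A.
C[5]: P[5] ⊕ 4A = BB; E(K, BB) = 12.

C[1] = 0A, C[2] = C6, C[3] = 28, C[4] = 4A, C[5] = 12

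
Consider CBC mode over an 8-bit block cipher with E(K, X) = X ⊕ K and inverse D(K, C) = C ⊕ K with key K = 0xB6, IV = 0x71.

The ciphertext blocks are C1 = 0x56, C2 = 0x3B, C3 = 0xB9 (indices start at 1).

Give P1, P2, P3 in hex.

CBC decryption: P_i = D(K, C_i) ⊕ C_{i−1}, with C_{0} = IV.
P1: D(K, 0x56) = 0xE0; 0xE0 ⊕ 0x71 = 0x91.
P2: D(K, 0x3B) = 0x8D; 0x8D ⊕ 0x56 = 0xDB.
P3: D(K, 0xB9) = 0x0F; 0x0F ⊕ 0x3B = 0x34.

P1 = 0x91, P2 = 0xDB, P3 = 0x34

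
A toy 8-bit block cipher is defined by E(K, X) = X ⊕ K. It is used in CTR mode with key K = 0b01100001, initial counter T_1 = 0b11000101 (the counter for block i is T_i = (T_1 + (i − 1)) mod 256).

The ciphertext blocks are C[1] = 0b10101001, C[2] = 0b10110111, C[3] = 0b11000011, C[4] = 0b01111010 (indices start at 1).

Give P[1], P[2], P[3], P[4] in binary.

CTR decryption: S_i = E(K, T_i) where T_i is the counter for block i; P_i = C_i ⊕ S_i.
P[1]: T = 0b11000101, S = E(K, T) = 0b10100100; 0b10101001 ⊕ 0b10100100 = 0b00001101.
P[2]: T = 0b11000110, S = E(K, T) = 0b10100111; 0b10110111 ⊕ 0b10100111 = 0b00010000.
P[3]: T = 0b11000111, S = E(K, T) = 0b10100110; 0b11000011 ⊕ 0b10100110 = 0b01100101.
P[4]: T = 0b11001000, S = E(K, T) = 0b10101001; 0b01111010 ⊕ 0b10101001 = 0b11010011.

P[1] = 0b00001101, P[2] = 0b00010000, P[3] = 0b01100101, P[4] = 0b11010011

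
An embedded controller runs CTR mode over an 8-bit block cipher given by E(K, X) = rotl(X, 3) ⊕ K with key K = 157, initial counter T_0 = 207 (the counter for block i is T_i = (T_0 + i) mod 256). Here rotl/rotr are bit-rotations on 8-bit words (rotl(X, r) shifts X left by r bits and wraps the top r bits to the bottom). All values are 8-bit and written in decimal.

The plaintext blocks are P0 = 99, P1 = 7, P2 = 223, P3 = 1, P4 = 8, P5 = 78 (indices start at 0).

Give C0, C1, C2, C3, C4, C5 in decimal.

CTR encryption: S_i = E(K, T_i) where T_i is the counter for block i; C_i = P_i ⊕ S_i.
C0: T = 207, S = E(K, T) = 227; 99 ⊕ 227 = 128.
C1: T = 208, S = E(K, T) = 27; 7 ⊕ 27 = 28.
C2: T = 209, S = E(K, T) = 19; 223 ⊕ 19 = 204.
C3: T = 210, S = E(K, T) = 11; 1 ⊕ 11 = 10.
C4: T = 211, S = E(K, T) = 3; 8 ⊕ 3 = 11.
C5: T = 212, S = E(K, T) = 59; 78 ⊕ 59 = 117.

C0 = 128, C1 = 28, C2 = 204, C3 = 10, C4 = 11, C5 = 117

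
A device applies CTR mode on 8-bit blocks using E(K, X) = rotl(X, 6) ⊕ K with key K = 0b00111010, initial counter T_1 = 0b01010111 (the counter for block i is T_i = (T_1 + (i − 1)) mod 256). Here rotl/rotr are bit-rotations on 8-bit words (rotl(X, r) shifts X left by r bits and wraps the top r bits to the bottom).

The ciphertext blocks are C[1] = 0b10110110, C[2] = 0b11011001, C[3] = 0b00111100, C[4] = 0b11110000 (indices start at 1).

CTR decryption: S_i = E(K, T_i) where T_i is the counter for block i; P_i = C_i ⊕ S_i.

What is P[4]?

P[4]: T = 0b01011010, S = E(K, T) = 0b10101100; 0b11110000 ⊕ 0b10101100 = 0b01011100.

P[4] = 0b01011100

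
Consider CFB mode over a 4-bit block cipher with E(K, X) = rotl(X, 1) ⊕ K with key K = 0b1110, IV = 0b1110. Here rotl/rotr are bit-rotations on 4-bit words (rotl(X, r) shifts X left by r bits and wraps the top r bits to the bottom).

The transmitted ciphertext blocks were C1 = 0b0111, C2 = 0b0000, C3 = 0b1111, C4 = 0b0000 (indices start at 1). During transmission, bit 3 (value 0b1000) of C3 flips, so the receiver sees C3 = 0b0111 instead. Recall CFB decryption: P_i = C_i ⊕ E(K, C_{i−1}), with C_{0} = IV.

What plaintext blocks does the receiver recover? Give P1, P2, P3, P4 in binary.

P1 = 0b0100, P2 = 0b0000, P3 = 0b1001, P4 = 0b0000

Only C3 changed, to 0b0111. In CFB, a change in C_i flips the same bit in P_i and garbles P_{i+1}. Decrypting the received ciphertext:
P1: E(K, 0b1110) = 0b0011; 0b0111 ⊕ 0b0011 = 0b0100.
P2: E(K, 0b0111) = 0b0000; 0b0000 ⊕ 0b0000 = 0b0000.
P3: E(K, 0b0000) = 0b1110; 0b0111 ⊕ 0b1110 = 0b1001.
P4: E(K, 0b0111) = 0b0000; 0b0000 ⊕ 0b0000 = 0b0000.
Blocks that differ from the original plaintext: P3, P4.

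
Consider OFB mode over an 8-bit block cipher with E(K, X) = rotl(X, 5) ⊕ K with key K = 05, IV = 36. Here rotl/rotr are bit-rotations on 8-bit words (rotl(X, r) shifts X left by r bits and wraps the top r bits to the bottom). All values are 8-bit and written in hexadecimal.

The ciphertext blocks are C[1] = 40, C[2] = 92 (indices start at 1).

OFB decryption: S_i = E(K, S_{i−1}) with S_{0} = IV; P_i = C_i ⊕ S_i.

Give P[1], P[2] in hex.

P[1]: S = E(K, 36) = C3; 40 ⊕ C3 = 83.
P[2]: S = E(K, C3) = 7D; 92 ⊕ 7D = EF.

P[1] = 83, P[2] = EF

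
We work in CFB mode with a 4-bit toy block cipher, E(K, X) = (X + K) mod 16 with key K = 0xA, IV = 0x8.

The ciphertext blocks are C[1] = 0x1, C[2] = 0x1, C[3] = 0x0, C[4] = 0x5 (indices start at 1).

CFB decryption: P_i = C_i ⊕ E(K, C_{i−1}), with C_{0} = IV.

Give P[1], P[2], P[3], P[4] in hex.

P[1]: E(K, 0x8) = 0x2; 0x1 ⊕ 0x2 = 0x3.
P[2]: E(K, 0x1) = 0xB; 0x1 ⊕ 0xB = 0xA.
P[3]: E(K, 0x1) = 0xB; 0x0 ⊕ 0xB = 0xB.
P[4]: E(K, 0x0) = 0xA; 0x5 ⊕ 0xA = 0xF.

P[1] = 0x3, P[2] = 0xA, P[3] = 0xB, P[4] = 0xF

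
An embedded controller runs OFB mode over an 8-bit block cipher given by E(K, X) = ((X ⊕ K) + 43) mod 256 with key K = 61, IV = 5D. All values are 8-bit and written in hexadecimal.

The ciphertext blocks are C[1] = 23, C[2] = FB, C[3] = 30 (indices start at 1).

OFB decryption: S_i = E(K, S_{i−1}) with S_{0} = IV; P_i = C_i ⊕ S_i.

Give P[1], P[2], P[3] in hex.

P[1]: S = E(K, 5D) = 7F; 23 ⊕ 7F = 5C.
P[2]: S = E(K, 7F) = 61; FB ⊕ 61 = 9A.
P[3]: S = E(K, 61) = 43; 30 ⊕ 43 = 73.

P[1] = 5C, P[2] = 9A, P[3] = 73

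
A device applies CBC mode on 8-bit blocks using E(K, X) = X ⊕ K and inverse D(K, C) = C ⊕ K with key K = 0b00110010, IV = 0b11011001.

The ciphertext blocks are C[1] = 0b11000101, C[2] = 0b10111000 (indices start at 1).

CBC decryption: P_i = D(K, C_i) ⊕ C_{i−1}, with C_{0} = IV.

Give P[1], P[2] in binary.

P[1] = 0b00101110, P[2] = 0b01001111

P[1]: D(K, 0b11000101) = 0b11110111; 0b11110111 ⊕ 0b11011001 = 0b00101110.
P[2]: D(K, 0b10111000) = 0b10001010; 0b10001010 ⊕ 0b11000101 = 0b01001111.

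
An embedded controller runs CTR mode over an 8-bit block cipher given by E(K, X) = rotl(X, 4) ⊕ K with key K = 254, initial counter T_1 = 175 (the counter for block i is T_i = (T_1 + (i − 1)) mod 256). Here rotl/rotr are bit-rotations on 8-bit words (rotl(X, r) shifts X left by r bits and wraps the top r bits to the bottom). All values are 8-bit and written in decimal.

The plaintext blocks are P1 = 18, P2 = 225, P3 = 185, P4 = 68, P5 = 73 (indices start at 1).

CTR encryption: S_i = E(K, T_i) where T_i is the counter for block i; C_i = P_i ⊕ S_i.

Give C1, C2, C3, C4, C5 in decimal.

C1 = 22, C2 = 20, C3 = 92, C4 = 145, C5 = 140

C1: T = 175, S = E(K, T) = 4; 18 ⊕ 4 = 22.
C2: T = 176, S = E(K, T) = 245; 225 ⊕ 245 = 20.
C3: T = 177, S = E(K, T) = 229; 185 ⊕ 229 = 92.
C4: T = 178, S = E(K, T) = 213; 68 ⊕ 213 = 145.
C5: T = 179, S = E(K, T) = 197; 73 ⊕ 197 = 140.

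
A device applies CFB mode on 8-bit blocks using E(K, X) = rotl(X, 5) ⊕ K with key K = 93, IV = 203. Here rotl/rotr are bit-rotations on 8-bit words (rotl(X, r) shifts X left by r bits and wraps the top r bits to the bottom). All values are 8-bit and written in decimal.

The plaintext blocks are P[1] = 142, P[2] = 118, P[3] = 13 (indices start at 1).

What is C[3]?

CFB encryption: C_i = P_i ⊕ E(K, C_{i−1}), with C_{0} = IV.
C[1]: E(K, 203) = 36; 142 ⊕ 36 = 170.
C[2]: E(K, 170) = 8; 118 ⊕ 8 = 126.
C[3]: E(K, 126) = 146; 13 ⊕ 146 = 159.

C[3] = 159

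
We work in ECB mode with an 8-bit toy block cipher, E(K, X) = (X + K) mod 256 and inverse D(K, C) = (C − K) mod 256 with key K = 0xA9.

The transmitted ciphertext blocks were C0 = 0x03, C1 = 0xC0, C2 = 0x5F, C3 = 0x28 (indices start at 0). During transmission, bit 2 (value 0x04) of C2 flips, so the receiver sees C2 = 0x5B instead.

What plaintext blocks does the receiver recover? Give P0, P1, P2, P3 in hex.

P0 = 0x5A, P1 = 0x17, P2 = 0xB2, P3 = 0x7F

ECB decryption: P_i = D(K, C_i).
Only C2 changed, to 0x5B. In ECB, a change in C_i affects only P_i. Decrypting the received ciphertext:
P0: D(K, 0x03) = 0x5A.
P1: D(K, 0xC0) = 0x17.
P2: D(K, 0x5B) = 0xB2.
P3: D(K, 0x28) = 0x7F.
Blocks that differ from the original plaintext: P2.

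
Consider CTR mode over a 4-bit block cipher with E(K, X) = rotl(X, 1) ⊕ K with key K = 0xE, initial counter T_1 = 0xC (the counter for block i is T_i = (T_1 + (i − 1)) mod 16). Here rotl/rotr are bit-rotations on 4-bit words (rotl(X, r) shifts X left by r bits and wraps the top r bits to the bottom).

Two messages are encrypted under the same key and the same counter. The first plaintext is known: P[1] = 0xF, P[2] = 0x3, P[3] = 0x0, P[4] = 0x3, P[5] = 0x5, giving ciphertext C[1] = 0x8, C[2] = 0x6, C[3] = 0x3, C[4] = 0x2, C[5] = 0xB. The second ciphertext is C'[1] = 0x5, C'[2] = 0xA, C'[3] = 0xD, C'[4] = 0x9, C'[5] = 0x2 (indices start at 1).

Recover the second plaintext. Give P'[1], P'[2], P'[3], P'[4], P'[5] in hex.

In CTR with a reused counter, both messages share the same keystream S_i, so C_i ⊕ C'_i = P_i ⊕ P'_i and thus P'_i = P_i ⊕ C_i ⊕ C'_i.
P'[1]: 0xF ⊕ 0x8 ⊕ 0x5 = 0x2.
P'[2]: 0x3 ⊕ 0x6 ⊕ 0xA = 0xF.
P'[3]: 0x0 ⊕ 0x3 ⊕ 0xD = 0xE.
P'[4]: 0x3 ⊕ 0x2 ⊕ 0x9 = 0x8.
P'[5]: 0x5 ⊕ 0xB ⊕ 0x2 = 0xC.

P'[1] = 0x2, P'[2] = 0xF, P'[3] = 0xE, P'[4] = 0x8, P'[5] = 0xC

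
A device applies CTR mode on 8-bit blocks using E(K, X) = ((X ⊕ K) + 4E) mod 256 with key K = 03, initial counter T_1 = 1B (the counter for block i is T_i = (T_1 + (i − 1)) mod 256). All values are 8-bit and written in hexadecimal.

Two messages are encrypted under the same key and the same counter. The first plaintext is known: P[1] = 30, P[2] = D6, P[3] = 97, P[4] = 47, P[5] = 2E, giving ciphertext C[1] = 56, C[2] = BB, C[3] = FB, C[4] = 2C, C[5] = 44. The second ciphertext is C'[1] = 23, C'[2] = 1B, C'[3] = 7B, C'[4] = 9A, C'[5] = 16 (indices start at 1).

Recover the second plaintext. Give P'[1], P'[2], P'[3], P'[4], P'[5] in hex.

P'[1] = 45, P'[2] = 76, P'[3] = 17, P'[4] = F1, P'[5] = 7C

In CTR with a reused counter, both messages share the same keystream S_i, so C_i ⊕ C'_i = P_i ⊕ P'_i and thus P'_i = P_i ⊕ C_i ⊕ C'_i.
P'[1]: 30 ⊕ 56 ⊕ 23 = 45.
P'[2]: D6 ⊕ BB ⊕ 1B = 76.
P'[3]: 97 ⊕ FB ⊕ 7B = 17.
P'[4]: 47 ⊕ 2C ⊕ 9A = F1.
P'[5]: 2E ⊕ 44 ⊕ 16 = 7C.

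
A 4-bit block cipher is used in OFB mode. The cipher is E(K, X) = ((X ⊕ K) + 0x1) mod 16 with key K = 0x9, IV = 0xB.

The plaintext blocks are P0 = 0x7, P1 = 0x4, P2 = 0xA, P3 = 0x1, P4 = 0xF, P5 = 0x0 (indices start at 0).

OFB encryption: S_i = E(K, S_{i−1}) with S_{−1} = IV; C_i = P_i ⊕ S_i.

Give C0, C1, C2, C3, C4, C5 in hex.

C0 = 0x4, C1 = 0xF, C2 = 0x9, C3 = 0xA, C4 = 0xC, C5 = 0xB

C0: S = E(K, 0xB) = 0x3; 0x7 ⊕ 0x3 = 0x4.
C1: S = E(K, 0x3) = 0xB; 0x4 ⊕ 0xB = 0xF.
C2: S = E(K, 0xB) = 0x3; 0xA ⊕ 0x3 = 0x9.
C3: S = E(K, 0x3) = 0xB; 0x1 ⊕ 0xB = 0xA.
C4: S = E(K, 0xB) = 0x3; 0xF ⊕ 0x3 = 0xC.
C5: S = E(K, 0x3) = 0xB; 0x0 ⊕ 0xB = 0xB.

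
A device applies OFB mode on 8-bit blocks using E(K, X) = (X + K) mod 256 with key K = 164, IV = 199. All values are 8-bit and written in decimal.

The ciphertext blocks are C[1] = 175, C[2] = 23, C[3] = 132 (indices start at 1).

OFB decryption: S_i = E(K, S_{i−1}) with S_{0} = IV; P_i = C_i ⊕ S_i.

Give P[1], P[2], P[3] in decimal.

P[1] = 196, P[2] = 24, P[3] = 55

P[1]: S = E(K, 199) = 107; 175 ⊕ 107 = 196.
P[2]: S = E(K, 107) = 15; 23 ⊕ 15 = 24.
P[3]: S = E(K, 15) = 179; 132 ⊕ 179 = 55.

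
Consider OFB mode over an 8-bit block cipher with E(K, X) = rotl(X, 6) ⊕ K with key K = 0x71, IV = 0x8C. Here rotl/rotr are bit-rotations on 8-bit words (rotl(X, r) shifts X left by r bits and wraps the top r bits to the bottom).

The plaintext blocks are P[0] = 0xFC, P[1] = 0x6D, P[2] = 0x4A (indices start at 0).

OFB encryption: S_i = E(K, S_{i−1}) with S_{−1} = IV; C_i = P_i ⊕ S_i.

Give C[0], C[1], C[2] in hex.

C[0]: S = E(K, 0x8C) = 0x52; 0xFC ⊕ 0x52 = 0xAE.
C[1]: S = E(K, 0x52) = 0xE5; 0x6D ⊕ 0xE5 = 0x88.
C[2]: S = E(K, 0xE5) = 0x08; 0x4A ⊕ 0x08 = 0x42.

C[0] = 0xAE, C[1] = 0x88, C[2] = 0x42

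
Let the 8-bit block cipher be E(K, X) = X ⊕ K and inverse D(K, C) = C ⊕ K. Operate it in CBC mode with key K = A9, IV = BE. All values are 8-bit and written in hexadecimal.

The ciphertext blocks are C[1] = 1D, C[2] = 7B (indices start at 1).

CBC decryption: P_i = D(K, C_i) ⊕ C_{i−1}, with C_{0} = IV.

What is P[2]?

P[2]: D(K, 7B) = D2; D2 ⊕ 1D = CF.

P[2] = CF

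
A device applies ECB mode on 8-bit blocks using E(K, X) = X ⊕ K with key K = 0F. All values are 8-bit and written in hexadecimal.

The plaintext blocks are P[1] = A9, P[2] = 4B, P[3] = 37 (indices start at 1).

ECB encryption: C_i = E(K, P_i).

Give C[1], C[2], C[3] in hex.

C[1] = A6, C[2] = 44, C[3] = 38

C[1]: E(K, A9) = A6.
C[2]: E(K, 4B) = 44.
C[3]: E(K, 37) = 38.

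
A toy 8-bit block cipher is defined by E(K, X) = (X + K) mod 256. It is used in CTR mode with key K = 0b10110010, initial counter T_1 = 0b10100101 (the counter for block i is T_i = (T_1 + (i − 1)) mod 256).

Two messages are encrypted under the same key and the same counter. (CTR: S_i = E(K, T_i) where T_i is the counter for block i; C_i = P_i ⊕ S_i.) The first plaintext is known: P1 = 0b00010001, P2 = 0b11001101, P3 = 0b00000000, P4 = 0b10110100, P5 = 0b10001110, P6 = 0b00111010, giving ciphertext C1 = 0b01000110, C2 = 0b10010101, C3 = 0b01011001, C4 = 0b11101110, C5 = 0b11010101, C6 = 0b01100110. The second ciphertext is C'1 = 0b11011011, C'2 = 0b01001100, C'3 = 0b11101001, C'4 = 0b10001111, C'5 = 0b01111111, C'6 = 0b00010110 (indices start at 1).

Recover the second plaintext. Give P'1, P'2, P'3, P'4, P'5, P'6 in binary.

In CTR with a reused counter, both messages share the same keystream S_i, so C_i ⊕ C'_i = P_i ⊕ P'_i and thus P'_i = P_i ⊕ C_i ⊕ C'_i.
P'1: 0b00010001 ⊕ 0b01000110 ⊕ 0b11011011 = 0b10001100.
P'2: 0b11001101 ⊕ 0b10010101 ⊕ 0b01001100 = 0b00010100.
P'3: 0b00000000 ⊕ 0b01011001 ⊕ 0b11101001 = 0b10110000.
P'4: 0b10110100 ⊕ 0b11101110 ⊕ 0b10001111 = 0b11010101.
P'5: 0b10001110 ⊕ 0b11010101 ⊕ 0b01111111 = 0b00100100.
P'6: 0b00111010 ⊕ 0b01100110 ⊕ 0b00010110 = 0b01001010.

P'1 = 0b10001100, P'2 = 0b00010100, P'3 = 0b10110000, P'4 = 0b11010101, P'5 = 0b00100100, P'6 = 0b01001010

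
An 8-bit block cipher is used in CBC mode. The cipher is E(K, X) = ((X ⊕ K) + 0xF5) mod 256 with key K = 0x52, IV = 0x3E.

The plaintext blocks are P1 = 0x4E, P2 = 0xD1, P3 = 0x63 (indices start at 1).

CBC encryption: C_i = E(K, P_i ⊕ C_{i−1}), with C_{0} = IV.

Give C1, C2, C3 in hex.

C1: P1 ⊕ 0x3E = 0x70; E(K, 0x70) = 0x17.
C2: P2 ⊕ 0x17 = 0xC6; E(K, 0xC6) = 0x89.
C3: P3 ⊕ 0x89 = 0xEA; E(K, 0xEA) = 0xAD.

C1 = 0x17, C2 = 0x89, C3 = 0xAD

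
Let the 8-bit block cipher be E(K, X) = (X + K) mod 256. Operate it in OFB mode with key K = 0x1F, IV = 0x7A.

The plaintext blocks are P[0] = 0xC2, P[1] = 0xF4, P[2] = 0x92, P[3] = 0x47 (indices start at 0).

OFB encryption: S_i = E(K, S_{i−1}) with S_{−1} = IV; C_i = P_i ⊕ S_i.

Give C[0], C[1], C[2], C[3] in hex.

C[0] = 0x5B, C[1] = 0x4C, C[2] = 0x45, C[3] = 0xB1

C[0]: S = E(K, 0x7A) = 0x99; 0xC2 ⊕ 0x99 = 0x5B.
C[1]: S = E(K, 0x99) = 0xB8; 0xF4 ⊕ 0xB8 = 0x4C.
C[2]: S = E(K, 0xB8) = 0xD7; 0x92 ⊕ 0xD7 = 0x45.
C[3]: S = E(K, 0xD7) = 0xF6; 0x47 ⊕ 0xF6 = 0xB1.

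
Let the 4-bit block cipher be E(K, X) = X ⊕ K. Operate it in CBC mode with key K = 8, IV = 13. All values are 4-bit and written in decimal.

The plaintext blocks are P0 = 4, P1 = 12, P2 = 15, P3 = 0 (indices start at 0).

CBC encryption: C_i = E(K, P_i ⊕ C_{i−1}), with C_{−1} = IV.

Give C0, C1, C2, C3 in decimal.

C0 = 1, C1 = 5, C2 = 2, C3 = 10

C0: P0 ⊕ 13 = 9; E(K, 9) = 1.
C1: P1 ⊕ 1 = 13; E(K, 13) = 5.
C2: P2 ⊕ 5 = 10; E(K, 10) = 2.
C3: P3 ⊕ 2 = 2; E(K, 2) = 10.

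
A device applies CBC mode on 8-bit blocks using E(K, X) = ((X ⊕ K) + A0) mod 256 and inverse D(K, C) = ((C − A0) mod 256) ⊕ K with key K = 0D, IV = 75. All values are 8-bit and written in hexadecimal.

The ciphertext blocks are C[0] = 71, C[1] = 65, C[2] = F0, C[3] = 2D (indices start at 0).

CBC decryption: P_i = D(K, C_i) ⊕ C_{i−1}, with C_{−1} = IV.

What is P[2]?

P[2] = 38

P[2]: D(K, F0) = 5D; 5D ⊕ 65 = 38.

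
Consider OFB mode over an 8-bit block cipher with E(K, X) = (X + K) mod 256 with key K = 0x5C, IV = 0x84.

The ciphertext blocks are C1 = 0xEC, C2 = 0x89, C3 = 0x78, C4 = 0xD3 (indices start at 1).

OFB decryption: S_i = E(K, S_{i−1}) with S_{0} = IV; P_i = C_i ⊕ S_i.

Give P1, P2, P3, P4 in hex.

P1 = 0x0C, P2 = 0xB5, P3 = 0xE0, P4 = 0x27

P1: S = E(K, 0x84) = 0xE0; 0xEC ⊕ 0xE0 = 0x0C.
P2: S = E(K, 0xE0) = 0x3C; 0x89 ⊕ 0x3C = 0xB5.
P3: S = E(K, 0x3C) = 0x98; 0x78 ⊕ 0x98 = 0xE0.
P4: S = E(K, 0x98) = 0xF4; 0xD3 ⊕ 0xF4 = 0x27.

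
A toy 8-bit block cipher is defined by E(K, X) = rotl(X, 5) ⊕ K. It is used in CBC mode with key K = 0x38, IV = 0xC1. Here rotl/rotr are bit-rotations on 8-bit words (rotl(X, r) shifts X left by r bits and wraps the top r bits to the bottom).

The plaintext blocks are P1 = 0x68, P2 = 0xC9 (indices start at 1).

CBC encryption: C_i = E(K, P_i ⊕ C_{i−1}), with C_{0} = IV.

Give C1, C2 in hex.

C1 = 0x0D, C2 = 0xA0

C1: P1 ⊕ 0xC1 = 0xA9; E(K, 0xA9) = 0x0D.
C2: P2 ⊕ 0x0D = 0xC4; E(K, 0xC4) = 0xA0.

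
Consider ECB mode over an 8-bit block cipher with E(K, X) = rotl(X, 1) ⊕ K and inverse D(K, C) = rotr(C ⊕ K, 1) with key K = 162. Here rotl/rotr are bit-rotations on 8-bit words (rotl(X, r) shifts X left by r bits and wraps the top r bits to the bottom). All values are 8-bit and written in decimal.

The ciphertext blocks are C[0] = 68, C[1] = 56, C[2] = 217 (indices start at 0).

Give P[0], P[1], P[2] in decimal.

ECB decryption: P_i = D(K, C_i).
P[0]: D(K, 68) = 115.
P[1]: D(K, 56) = 77.
P[2]: D(K, 217) = 189.

P[0] = 115, P[1] = 77, P[2] = 189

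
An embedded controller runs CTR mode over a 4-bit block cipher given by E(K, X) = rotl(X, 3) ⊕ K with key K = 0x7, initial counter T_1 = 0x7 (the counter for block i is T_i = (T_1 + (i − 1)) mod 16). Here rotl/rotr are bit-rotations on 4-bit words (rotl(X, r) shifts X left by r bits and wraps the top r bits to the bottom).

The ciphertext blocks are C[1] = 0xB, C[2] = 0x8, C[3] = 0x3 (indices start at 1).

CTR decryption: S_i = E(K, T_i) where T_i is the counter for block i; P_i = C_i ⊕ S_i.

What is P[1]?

P[1]: T = 0x7, S = E(K, T) = 0xC; 0xB ⊕ 0xC = 0x7.

P[1] = 0x7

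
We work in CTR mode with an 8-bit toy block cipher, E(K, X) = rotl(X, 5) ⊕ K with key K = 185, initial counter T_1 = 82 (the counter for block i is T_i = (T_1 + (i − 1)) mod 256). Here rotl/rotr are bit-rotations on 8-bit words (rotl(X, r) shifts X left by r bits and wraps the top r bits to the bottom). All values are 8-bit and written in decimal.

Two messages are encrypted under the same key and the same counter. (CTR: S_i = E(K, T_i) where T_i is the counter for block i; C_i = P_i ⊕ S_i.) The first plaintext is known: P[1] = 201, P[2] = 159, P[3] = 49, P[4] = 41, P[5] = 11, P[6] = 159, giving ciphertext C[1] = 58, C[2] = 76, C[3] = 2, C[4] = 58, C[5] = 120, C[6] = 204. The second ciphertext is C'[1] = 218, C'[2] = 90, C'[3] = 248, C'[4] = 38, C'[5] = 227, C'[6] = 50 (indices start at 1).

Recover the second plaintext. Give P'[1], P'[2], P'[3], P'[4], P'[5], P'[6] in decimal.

P'[1] = 41, P'[2] = 137, P'[3] = 203, P'[4] = 53, P'[5] = 144, P'[6] = 97

In CTR with a reused counter, both messages share the same keystream S_i, so C_i ⊕ C'_i = P_i ⊕ P'_i and thus P'_i = P_i ⊕ C_i ⊕ C'_i.
P'[1]: 201 ⊕ 58 ⊕ 218 = 41.
P'[2]: 159 ⊕ 76 ⊕ 90 = 137.
P'[3]: 49 ⊕ 2 ⊕ 248 = 203.
P'[4]: 41 ⊕ 58 ⊕ 38 = 53.
P'[5]: 11 ⊕ 120 ⊕ 227 = 144.
P'[6]: 159 ⊕ 204 ⊕ 50 = 97.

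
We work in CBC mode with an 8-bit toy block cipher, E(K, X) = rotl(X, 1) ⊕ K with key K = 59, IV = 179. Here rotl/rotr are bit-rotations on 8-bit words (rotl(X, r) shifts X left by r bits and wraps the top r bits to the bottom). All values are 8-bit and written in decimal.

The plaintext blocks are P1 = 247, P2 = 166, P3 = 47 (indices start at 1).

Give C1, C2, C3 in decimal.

CBC encryption: C_i = E(K, P_i ⊕ C_{i−1}), with C_{0} = IV.
C1: P1 ⊕ 179 = 68; E(K, 68) = 179.
C2: P2 ⊕ 179 = 21; E(K, 21) = 17.
C3: P3 ⊕ 17 = 62; E(K, 62) = 71.

C1 = 179, C2 = 17, C3 = 71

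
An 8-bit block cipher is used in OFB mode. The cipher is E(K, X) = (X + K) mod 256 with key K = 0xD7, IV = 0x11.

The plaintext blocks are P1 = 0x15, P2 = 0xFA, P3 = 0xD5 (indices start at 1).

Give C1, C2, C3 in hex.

OFB encryption: S_i = E(K, S_{i−1}) with S_{0} = IV; C_i = P_i ⊕ S_i.
C1: S = E(K, 0x11) = 0xE8; 0x15 ⊕ 0xE8 = 0xFD.
C2: S = E(K, 0xE8) = 0xBF; 0xFA ⊕ 0xBF = 0x45.
C3: S = E(K, 0xBF) = 0x96; 0xD5 ⊕ 0x96 = 0x43.

C1 = 0xFD, C2 = 0x45, C3 = 0x43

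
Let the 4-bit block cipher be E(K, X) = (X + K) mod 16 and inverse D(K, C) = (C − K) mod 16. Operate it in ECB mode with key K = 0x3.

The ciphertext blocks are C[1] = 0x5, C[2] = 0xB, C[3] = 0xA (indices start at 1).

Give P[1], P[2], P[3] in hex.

ECB decryption: P_i = D(K, C_i).
P[1]: D(K, 0x5) = 0x2.
P[2]: D(K, 0xB) = 0x8.
P[3]: D(K, 0xA) = 0x7.

P[1] = 0x2, P[2] = 0x8, P[3] = 0x7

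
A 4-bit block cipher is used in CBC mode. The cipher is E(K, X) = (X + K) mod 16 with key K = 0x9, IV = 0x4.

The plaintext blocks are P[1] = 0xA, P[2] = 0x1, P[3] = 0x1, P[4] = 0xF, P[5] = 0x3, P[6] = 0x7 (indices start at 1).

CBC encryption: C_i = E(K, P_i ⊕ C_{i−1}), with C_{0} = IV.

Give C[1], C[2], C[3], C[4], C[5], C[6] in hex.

C[1] = 0x7, C[2] = 0xF, C[3] = 0x7, C[4] = 0x1, C[5] = 0xB, C[6] = 0x5

C[1]: P[1] ⊕ 0x4 = 0xE; E(K, 0xE) = 0x7.
C[2]: P[2] ⊕ 0x7 = 0x6; E(K, 0x6) = 0xF.
C[3]: P[3] ⊕ 0xF = 0xE; E(K, 0xE) = 0x7.
C[4]: P[4] ⊕ 0x7 = 0x8; E(K, 0x8) = 0x1.
C[5]: P[5] ⊕ 0x1 = 0x2; E(K, 0x2) = 0xB.
C[6]: P[6] ⊕ 0xB = 0xC; E(K, 0xC) = 0x5.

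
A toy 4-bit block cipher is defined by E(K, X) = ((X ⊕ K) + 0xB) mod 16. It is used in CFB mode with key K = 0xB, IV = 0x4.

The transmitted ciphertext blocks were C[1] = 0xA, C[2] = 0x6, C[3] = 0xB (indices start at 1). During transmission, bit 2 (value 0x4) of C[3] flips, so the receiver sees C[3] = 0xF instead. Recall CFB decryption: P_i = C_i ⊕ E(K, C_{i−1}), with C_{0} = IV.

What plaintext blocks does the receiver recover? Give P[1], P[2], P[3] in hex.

Only C[3] changed, to 0xF. In CFB, a change in C_i flips the same bit in P_i and garbles P_{i+1}. Decrypting the received ciphertext:
P[1]: E(K, 0x4) = 0xA; 0xA ⊕ 0xA = 0x0.
P[2]: E(K, 0xA) = 0xC; 0x6 ⊕ 0xC = 0xA.
P[3]: E(K, 0x6) = 0x8; 0xF ⊕ 0x8 = 0x7.
Blocks that differ from the original plaintext: P[3].

P[1] = 0x0, P[2] = 0xA, P[3] = 0x7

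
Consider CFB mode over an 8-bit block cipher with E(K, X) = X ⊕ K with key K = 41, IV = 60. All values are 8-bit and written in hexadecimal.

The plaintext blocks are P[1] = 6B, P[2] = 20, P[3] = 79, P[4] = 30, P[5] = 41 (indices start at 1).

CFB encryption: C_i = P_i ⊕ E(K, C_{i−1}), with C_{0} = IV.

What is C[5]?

C[5] = 62

C[1]: E(K, 60) = 21; 6B ⊕ 21 = 4A.
C[2]: E(K, 4A) = 0B; 20 ⊕ 0B = 2B.
C[3]: E(K, 2B) = 6A; 79 ⊕ 6A = 13.
C[4]: E(K, 13) = 52; 30 ⊕ 52 = 62.
C[5]: E(K, 62) = 23; 41 ⊕ 23 = 62.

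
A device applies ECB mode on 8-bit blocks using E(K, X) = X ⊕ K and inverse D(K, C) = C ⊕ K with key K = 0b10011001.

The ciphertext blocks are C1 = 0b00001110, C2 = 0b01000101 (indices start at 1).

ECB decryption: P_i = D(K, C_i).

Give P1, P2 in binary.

P1: D(K, 0b00001110) = 0b10010111.
P2: D(K, 0b01000101) = 0b11011100.

P1 = 0b10010111, P2 = 0b11011100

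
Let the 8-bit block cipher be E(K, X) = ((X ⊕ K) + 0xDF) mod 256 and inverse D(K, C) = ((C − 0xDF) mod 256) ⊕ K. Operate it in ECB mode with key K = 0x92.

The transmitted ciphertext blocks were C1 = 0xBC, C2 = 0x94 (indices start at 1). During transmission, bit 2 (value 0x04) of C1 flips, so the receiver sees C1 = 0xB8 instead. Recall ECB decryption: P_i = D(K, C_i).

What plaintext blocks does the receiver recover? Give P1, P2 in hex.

Only C1 changed, to 0xB8. In ECB, a change in C_i affects only P_i. Decrypting the received ciphertext:
P1: D(K, 0xB8) = 0x4B.
P2: D(K, 0x94) = 0x27.
Blocks that differ from the original plaintext: P1.

P1 = 0x4B, P2 = 0x27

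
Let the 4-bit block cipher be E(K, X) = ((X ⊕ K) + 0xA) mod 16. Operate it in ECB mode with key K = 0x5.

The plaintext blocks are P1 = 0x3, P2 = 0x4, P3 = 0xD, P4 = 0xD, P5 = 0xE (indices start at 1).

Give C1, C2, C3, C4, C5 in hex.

ECB encryption: C_i = E(K, P_i).
C1: E(K, 0x3) = 0x0.
C2: E(K, 0x4) = 0xB.
C3: E(K, 0xD) = 0x2.
C4: E(K, 0xD) = 0x2.
C5: E(K, 0xE) = 0x5.

C1 = 0x0, C2 = 0xB, C3 = 0x2, C4 = 0x2, C5 = 0x5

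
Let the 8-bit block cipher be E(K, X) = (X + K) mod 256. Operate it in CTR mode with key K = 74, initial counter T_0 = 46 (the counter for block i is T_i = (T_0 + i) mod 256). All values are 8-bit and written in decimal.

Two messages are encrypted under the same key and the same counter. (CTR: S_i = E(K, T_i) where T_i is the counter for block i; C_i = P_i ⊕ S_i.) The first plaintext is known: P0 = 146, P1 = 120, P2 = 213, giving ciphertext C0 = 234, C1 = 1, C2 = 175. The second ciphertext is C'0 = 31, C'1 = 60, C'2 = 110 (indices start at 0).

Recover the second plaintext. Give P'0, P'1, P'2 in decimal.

P'0 = 103, P'1 = 69, P'2 = 20

In CTR with a reused counter, both messages share the same keystream S_i, so C_i ⊕ C'_i = P_i ⊕ P'_i and thus P'_i = P_i ⊕ C_i ⊕ C'_i.
P'0: 146 ⊕ 234 ⊕ 31 = 103.
P'1: 120 ⊕ 1 ⊕ 60 = 69.
P'2: 213 ⊕ 175 ⊕ 110 = 20.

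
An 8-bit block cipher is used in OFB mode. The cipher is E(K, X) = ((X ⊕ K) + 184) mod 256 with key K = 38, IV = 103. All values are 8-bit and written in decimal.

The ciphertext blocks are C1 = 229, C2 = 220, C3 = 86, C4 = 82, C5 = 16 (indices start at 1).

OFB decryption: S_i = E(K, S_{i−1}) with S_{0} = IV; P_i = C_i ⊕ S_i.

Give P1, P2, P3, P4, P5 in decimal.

P1 = 28, P2 = 75, P3 = 63, P4 = 85, P5 = 201

P1: S = E(K, 103) = 249; 229 ⊕ 249 = 28.
P2: S = E(K, 249) = 151; 220 ⊕ 151 = 75.
P3: S = E(K, 151) = 105; 86 ⊕ 105 = 63.
P4: S = E(K, 105) = 7; 82 ⊕ 7 = 85.
P5: S = E(K, 7) = 217; 16 ⊕ 217 = 201.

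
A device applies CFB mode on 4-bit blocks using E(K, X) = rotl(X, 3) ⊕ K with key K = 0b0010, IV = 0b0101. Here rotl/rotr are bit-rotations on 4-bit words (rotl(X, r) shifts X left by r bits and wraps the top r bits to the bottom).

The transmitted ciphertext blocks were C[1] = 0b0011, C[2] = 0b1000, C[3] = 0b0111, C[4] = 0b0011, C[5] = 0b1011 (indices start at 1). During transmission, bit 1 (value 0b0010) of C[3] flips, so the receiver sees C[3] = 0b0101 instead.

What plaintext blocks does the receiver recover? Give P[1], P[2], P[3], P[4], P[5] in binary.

P[1] = 0b1011, P[2] = 0b0011, P[3] = 0b0011, P[4] = 0b1011, P[5] = 0b0000

CFB decryption: P_i = C_i ⊕ E(K, C_{i−1}), with C_{0} = IV.
Only C[3] changed, to 0b0101. In CFB, a change in C_i flips the same bit in P_i and garbles P_{i+1}. Decrypting the received ciphertext:
P[1]: E(K, 0b0101) = 0b1000; 0b0011 ⊕ 0b1000 = 0b1011.
P[2]: E(K, 0b0011) = 0b1011; 0b1000 ⊕ 0b1011 = 0b0011.
P[3]: E(K, 0b1000) = 0b0110; 0b0101 ⊕ 0b0110 = 0b0011.
P[4]: E(K, 0b0101) = 0b1000; 0b0011 ⊕ 0b1000 = 0b1011.
P[5]: E(K, 0b0011) = 0b1011; 0b1011 ⊕ 0b1011 = 0b0000.
Blocks that differ from the original plaintext: P[3], P[4].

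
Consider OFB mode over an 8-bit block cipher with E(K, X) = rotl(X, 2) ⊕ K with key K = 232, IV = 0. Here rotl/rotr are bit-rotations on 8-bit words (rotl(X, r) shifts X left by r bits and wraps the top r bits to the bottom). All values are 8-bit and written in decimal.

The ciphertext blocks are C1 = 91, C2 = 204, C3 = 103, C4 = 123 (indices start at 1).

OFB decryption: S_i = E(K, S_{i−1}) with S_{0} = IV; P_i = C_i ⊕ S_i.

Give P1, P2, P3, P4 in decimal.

P1: S = E(K, 0) = 232; 91 ⊕ 232 = 179.
P2: S = E(K, 232) = 75; 204 ⊕ 75 = 135.
P3: S = E(K, 75) = 197; 103 ⊕ 197 = 162.
P4: S = E(K, 197) = 255; 123 ⊕ 255 = 132.

P1 = 179, P2 = 135, P3 = 162, P4 = 132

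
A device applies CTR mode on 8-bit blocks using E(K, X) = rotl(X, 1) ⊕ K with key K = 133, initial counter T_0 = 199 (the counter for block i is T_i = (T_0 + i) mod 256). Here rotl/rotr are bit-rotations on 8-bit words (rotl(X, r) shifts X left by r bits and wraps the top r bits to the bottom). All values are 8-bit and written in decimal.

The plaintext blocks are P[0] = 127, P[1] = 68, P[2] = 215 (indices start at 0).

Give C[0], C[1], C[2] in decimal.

CTR encryption: S_i = E(K, T_i) where T_i is the counter for block i; C_i = P_i ⊕ S_i.
C[0]: T = 199, S = E(K, T) = 10; 127 ⊕ 10 = 117.
C[1]: T = 200, S = E(K, T) = 20; 68 ⊕ 20 = 80.
C[2]: T = 201, S = E(K, T) = 22; 215 ⊕ 22 = 193.

C[0] = 117, C[1] = 80, C[2] = 193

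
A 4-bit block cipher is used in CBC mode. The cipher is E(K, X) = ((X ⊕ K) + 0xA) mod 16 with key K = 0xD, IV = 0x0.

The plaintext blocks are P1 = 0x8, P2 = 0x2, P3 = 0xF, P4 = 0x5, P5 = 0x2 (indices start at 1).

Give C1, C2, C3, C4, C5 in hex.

CBC encryption: C_i = E(K, P_i ⊕ C_{i−1}), with C_{0} = IV.
C1: P1 ⊕ 0x0 = 0x8; E(K, 0x8) = 0xF.
C2: P2 ⊕ 0xF = 0xD; E(K, 0xD) = 0xA.
C3: P3 ⊕ 0xA = 0x5; E(K, 0x5) = 0x2.
C4: P4 ⊕ 0x2 = 0x7; E(K, 0x7) = 0x4.
C5: P5 ⊕ 0x4 = 0x6; E(K, 0x6) = 0x5.

C1 = 0xF, C2 = 0xA, C3 = 0x2, C4 = 0x4, C5 = 0x5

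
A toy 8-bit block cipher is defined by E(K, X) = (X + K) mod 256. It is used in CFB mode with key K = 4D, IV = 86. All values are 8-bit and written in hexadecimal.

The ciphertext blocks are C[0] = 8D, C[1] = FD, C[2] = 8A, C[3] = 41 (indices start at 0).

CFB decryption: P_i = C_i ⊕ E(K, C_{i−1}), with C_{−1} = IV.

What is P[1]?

P[1] = 27

P[1]: E(K, 8D) = DA; FD ⊕ DA = 27.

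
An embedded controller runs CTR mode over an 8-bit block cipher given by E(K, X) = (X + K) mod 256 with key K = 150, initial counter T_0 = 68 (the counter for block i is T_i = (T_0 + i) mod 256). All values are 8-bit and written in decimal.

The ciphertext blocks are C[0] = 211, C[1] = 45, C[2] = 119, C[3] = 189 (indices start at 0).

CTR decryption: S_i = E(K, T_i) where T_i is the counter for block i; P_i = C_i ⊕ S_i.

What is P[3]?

P[3]: T = 71, S = E(K, T) = 221; 189 ⊕ 221 = 96.

P[3] = 96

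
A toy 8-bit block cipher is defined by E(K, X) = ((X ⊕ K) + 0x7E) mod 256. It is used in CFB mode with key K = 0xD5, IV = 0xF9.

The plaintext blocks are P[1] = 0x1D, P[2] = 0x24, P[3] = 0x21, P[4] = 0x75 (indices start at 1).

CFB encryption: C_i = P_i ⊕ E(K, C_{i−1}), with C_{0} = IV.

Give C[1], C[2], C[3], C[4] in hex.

C[1] = 0xB7, C[2] = 0xC4, C[3] = 0xAE, C[4] = 0x8C

C[1]: E(K, 0xF9) = 0xAA; 0x1D ⊕ 0xAA = 0xB7.
C[2]: E(K, 0xB7) = 0xE0; 0x24 ⊕ 0xE0 = 0xC4.
C[3]: E(K, 0xC4) = 0x8F; 0x21 ⊕ 0x8F = 0xAE.
C[4]: E(K, 0xAE) = 0xF9; 0x75 ⊕ 0xF9 = 0x8C.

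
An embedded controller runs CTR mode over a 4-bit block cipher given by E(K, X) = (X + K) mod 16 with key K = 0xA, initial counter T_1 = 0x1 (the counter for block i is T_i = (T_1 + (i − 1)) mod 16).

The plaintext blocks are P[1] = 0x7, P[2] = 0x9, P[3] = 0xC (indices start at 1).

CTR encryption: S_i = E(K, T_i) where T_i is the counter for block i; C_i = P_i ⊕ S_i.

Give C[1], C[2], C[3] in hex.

C[1]: T = 0x1, S = E(K, T) = 0xB; 0x7 ⊕ 0xB = 0xC.
C[2]: T = 0x2, S = E(K, T) = 0xC; 0x9 ⊕ 0xC = 0x5.
C[3]: T = 0x3, S = E(K, T) = 0xD; 0xC ⊕ 0xD = 0x1.

C[1] = 0xC, C[2] = 0x5, C[3] = 0x1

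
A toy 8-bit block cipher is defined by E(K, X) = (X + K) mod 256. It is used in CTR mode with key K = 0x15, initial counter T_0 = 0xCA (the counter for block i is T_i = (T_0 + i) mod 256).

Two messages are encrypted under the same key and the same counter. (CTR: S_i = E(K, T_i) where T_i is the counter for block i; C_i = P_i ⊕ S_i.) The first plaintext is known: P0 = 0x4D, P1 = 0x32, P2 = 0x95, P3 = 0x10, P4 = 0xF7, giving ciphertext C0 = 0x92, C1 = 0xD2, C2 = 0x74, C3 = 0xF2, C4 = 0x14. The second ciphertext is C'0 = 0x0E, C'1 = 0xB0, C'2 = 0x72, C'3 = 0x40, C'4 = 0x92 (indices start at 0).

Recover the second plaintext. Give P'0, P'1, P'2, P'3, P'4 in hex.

In CTR with a reused counter, both messages share the same keystream S_i, so C_i ⊕ C'_i = P_i ⊕ P'_i and thus P'_i = P_i ⊕ C_i ⊕ C'_i.
P'0: 0x4D ⊕ 0x92 ⊕ 0x0E = 0xD1.
P'1: 0x32 ⊕ 0xD2 ⊕ 0xB0 = 0x50.
P'2: 0x95 ⊕ 0x74 ⊕ 0x72 = 0x93.
P'3: 0x10 ⊕ 0xF2 ⊕ 0x40 = 0xA2.
P'4: 0xF7 ⊕ 0x14 ⊕ 0x92 = 0x71.

P'0 = 0xD1, P'1 = 0x50, P'2 = 0x93, P'3 = 0xA2, P'4 = 0x71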